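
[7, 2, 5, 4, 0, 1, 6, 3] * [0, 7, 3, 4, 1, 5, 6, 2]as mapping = [0→2, 1→3, 2→5, 3→1, 4→0, 5→7, 6→6, 7→4]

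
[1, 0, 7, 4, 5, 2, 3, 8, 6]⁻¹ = [1, 0, 5, 6, 3, 4, 8, 2, 7]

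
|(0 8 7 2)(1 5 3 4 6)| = 20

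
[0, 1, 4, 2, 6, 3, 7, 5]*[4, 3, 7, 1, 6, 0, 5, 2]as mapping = [0→4, 1→3, 2→6, 3→7, 4→5, 5→1, 6→2, 7→0]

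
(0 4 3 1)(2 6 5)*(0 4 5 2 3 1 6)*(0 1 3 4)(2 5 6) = (0 6 5 4 3 2 1)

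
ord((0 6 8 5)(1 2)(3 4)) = 4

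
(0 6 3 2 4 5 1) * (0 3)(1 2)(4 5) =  (0 6)(1 3)(2 5)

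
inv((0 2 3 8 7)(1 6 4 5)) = (0 7 8 3 2)(1 5 4 6)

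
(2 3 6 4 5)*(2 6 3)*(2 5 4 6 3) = (2 5 3)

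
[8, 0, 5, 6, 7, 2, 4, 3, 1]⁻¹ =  [1, 8, 5, 7, 6, 2, 3, 4, 0]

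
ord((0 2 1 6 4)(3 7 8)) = 15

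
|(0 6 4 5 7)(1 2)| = 10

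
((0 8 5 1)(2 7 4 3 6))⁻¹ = (0 1 5 8)(2 6 3 4 7)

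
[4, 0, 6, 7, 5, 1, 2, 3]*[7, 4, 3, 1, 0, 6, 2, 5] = [0, 7, 2, 5, 6, 4, 3, 1]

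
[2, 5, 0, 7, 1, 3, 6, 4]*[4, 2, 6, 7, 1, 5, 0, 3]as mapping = [0→6, 1→5, 2→4, 3→3, 4→2, 5→7, 6→0, 7→1]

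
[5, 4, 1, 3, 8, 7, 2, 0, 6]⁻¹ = [7, 2, 6, 3, 1, 0, 8, 5, 4]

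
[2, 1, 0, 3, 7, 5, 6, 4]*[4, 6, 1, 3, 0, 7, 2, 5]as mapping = [0→1, 1→6, 2→4, 3→3, 4→5, 5→7, 6→2, 7→0]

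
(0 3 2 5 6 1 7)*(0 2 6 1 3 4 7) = (0 4 7 2 5 1)(3 6)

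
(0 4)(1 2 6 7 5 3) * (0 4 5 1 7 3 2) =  (0 5 2 6 3 7 1)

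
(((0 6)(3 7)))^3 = (0 6)(3 7)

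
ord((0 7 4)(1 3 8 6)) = 12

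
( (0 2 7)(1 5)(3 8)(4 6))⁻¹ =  (0 7 2)(1 5)(3 8)(4 6)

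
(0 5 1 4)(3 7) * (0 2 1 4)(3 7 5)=(0 3 5 4 2 1)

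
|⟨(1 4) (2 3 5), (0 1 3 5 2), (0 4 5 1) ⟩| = 720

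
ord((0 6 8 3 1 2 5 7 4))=9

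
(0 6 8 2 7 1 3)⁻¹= (0 3 1 7 2 8 6)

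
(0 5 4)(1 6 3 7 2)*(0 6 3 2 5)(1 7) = (1 3)(2 7 5 4 6)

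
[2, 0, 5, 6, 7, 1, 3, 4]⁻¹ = [1, 5, 0, 6, 7, 2, 3, 4]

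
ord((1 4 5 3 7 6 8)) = 7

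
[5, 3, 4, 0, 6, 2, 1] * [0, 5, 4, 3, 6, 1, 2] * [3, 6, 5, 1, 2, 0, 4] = [6, 1, 4, 3, 5, 2, 0]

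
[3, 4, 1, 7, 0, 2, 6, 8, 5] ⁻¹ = [4, 2, 5, 0, 1, 8, 6, 3, 7] 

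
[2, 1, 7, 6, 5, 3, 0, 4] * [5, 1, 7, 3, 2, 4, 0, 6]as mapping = [0→7, 1→1, 2→6, 3→0, 4→4, 5→3, 6→5, 7→2]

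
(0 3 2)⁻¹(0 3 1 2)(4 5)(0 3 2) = (0 3 2 1)(4 5)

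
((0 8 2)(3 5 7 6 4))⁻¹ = (0 2 8)(3 4 6 7 5)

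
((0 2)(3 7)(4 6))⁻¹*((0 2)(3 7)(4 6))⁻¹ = ()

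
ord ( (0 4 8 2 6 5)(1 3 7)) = 6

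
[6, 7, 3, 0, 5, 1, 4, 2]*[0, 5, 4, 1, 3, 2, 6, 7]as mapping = [0→6, 1→7, 2→1, 3→0, 4→2, 5→5, 6→3, 7→4]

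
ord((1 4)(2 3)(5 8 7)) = 6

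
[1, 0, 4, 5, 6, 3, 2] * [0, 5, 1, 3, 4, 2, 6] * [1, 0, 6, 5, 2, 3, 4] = [3, 1, 2, 6, 4, 5, 0]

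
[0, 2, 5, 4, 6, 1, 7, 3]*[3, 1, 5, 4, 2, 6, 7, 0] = [3, 5, 6, 2, 7, 1, 0, 4]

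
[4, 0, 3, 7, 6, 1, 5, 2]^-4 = [4, 0, 7, 2, 6, 1, 5, 3]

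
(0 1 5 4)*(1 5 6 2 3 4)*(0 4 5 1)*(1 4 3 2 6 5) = (0 4 3 1 5)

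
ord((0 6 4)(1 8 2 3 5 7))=6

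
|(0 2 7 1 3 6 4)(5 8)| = 14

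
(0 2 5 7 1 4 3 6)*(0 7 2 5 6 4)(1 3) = (0 5 2 6 7 3 4 1)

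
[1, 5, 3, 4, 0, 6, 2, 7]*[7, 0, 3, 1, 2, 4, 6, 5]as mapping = [0→0, 1→4, 2→1, 3→2, 4→7, 5→6, 6→3, 7→5]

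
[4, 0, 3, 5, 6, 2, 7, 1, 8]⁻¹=[1, 7, 5, 2, 0, 3, 4, 6, 8]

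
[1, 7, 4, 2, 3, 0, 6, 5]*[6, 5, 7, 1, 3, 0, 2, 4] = [5, 4, 3, 7, 1, 6, 2, 0]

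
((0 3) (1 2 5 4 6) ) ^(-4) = (1 2 5 4 6) 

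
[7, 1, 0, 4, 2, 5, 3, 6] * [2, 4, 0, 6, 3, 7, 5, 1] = [1, 4, 2, 3, 0, 7, 6, 5]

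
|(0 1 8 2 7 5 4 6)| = 8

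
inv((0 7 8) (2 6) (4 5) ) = (0 8 7) (2 6) (4 5) 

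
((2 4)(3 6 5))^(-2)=(3 6 5)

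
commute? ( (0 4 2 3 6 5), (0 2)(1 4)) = no: (0 4 2 3 6 5) * (0 2)(1 4) = (0 1 4)(2 3 6 5), (0 2)(1 4) * (0 4 2 3 6 5) = (0 3 6 5)(1 2 4)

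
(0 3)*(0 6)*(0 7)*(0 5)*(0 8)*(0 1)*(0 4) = (0 3 6 7 5 8 1 4) 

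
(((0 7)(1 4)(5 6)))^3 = (0 7)(1 4)(5 6)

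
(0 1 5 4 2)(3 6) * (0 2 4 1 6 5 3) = (0 6)(1 3 5)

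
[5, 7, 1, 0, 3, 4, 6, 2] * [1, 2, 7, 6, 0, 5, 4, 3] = [5, 3, 2, 1, 6, 0, 4, 7]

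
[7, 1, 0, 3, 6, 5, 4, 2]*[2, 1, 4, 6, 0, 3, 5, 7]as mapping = [0→7, 1→1, 2→2, 3→6, 4→5, 5→3, 6→0, 7→4]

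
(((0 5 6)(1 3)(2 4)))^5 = (0 6 5)(1 3)(2 4)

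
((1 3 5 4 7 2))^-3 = (1 4)(2 5)(3 7)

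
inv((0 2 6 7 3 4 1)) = (0 1 4 3 7 6 2)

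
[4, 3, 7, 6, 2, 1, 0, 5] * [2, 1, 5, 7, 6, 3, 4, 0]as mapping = [0→6, 1→7, 2→0, 3→4, 4→5, 5→1, 6→2, 7→3]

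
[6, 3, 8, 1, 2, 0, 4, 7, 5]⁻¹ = [5, 3, 4, 1, 6, 8, 0, 7, 2]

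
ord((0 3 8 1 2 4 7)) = 7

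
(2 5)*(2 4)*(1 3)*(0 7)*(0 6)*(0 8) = (0 7 6 8)(1 3)(2 5 4)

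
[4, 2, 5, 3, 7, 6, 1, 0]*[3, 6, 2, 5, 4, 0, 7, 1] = [4, 2, 0, 5, 1, 7, 6, 3]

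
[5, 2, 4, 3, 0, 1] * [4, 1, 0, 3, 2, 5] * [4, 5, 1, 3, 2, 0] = [0, 4, 1, 3, 2, 5]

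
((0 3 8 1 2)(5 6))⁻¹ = (0 2 1 8 3)(5 6)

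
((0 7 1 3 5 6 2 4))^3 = (0 3 2 7 5 4 1 6)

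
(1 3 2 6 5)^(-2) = (1 6 3 5 2)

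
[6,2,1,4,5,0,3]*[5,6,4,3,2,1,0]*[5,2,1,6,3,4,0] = [5,3,0,1,2,4,6]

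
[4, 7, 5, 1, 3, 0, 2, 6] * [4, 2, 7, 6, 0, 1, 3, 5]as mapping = [0→0, 1→5, 2→1, 3→2, 4→6, 5→4, 6→7, 7→3]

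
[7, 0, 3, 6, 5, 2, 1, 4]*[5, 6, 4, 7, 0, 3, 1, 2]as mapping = [0→2, 1→5, 2→7, 3→1, 4→3, 5→4, 6→6, 7→0]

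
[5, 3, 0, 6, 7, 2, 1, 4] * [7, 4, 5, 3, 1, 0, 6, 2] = [0, 3, 7, 6, 2, 5, 4, 1]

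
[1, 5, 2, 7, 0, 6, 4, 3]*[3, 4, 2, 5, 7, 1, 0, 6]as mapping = [0→4, 1→1, 2→2, 3→6, 4→3, 5→0, 6→7, 7→5]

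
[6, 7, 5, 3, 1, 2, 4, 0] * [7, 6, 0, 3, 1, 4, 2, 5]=[2, 5, 4, 3, 6, 0, 1, 7]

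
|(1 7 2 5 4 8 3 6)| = 8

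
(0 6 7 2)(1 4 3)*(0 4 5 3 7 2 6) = (1 5 3)(2 4 7 6)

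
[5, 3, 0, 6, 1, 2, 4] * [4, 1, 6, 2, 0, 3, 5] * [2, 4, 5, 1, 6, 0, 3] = [1, 5, 6, 0, 4, 3, 2]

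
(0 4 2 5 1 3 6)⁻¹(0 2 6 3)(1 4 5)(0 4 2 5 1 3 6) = (0 6 4 5)(1 3 2)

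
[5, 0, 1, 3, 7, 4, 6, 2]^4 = [2, 7, 4, 3, 0, 1, 6, 5]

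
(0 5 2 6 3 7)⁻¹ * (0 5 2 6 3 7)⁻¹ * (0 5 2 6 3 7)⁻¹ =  (0 6)(2 7)(3 5)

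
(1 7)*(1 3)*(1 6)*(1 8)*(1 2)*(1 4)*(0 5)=(0 5)(1 7 3 6 8 2 4)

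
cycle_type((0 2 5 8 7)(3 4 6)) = 3.5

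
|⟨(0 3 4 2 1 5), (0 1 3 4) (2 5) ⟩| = 720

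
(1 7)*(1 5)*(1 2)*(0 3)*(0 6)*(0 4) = (0 3 6 4)(1 7 5 2)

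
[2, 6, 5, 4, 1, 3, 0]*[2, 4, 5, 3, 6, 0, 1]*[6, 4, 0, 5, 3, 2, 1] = [2, 4, 6, 1, 3, 5, 0]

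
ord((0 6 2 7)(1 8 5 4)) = 4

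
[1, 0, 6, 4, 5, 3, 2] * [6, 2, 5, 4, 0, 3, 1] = [2, 6, 1, 0, 3, 4, 5]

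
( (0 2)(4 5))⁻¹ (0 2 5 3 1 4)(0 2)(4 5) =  (0 4 3 1 5 2)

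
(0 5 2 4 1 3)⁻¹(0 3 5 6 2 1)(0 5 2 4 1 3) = (0 2 6 4 3 5)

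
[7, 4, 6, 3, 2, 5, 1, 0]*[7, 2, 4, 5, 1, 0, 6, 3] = [3, 1, 6, 5, 4, 0, 2, 7]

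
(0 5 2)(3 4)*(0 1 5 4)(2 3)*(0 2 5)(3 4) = (0 3 2 1)(4 5)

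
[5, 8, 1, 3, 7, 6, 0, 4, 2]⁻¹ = [6, 2, 8, 3, 7, 0, 5, 4, 1]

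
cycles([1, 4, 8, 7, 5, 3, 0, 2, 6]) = (0 1 4 5 3 7 2 8 6)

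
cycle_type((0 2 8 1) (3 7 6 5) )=4^2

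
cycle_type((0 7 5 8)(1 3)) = 2.4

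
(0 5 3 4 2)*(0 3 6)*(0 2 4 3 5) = (2 5 6)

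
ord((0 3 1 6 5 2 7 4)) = 8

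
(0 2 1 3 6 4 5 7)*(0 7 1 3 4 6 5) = (0 2 3 5 1 4)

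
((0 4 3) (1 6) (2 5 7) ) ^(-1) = (0 3 4) (1 6) (2 7 5) 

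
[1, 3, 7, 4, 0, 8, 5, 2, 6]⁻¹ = [4, 0, 7, 1, 3, 6, 8, 2, 5]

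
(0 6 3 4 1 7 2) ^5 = (0 7 4 6 2 1 3) 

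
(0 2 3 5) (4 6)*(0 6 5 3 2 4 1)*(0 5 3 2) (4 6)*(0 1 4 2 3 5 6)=(1 6 4 5 2) 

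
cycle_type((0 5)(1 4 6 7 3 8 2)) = 2.7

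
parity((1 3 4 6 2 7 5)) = even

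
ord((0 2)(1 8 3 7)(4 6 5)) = 12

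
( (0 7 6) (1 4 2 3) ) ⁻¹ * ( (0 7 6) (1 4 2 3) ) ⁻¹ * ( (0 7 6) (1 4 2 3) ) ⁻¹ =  (1 4 2 3) 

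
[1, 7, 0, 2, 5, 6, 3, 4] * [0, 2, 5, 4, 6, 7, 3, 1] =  [2, 1, 0, 5, 7, 3, 4, 6]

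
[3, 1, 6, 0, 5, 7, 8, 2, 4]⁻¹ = [3, 1, 7, 0, 8, 4, 2, 5, 6]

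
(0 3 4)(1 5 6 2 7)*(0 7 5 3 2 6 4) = (0 2 5 4 7 1 3)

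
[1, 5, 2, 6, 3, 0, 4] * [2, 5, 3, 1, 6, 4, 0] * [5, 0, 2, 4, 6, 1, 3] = [1, 6, 4, 5, 0, 2, 3]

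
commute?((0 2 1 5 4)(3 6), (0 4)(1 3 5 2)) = no:(0 2 1 5 4)(3 6) * (0 4)(1 3 5 2) = (0 1 2 3 6 5), (0 4)(1 3 5 2) * (0 2 1 5 4)(3 6) = (1 6 3 4 2 5)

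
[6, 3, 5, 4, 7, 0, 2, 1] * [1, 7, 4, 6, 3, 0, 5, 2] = [5, 6, 0, 3, 2, 1, 4, 7]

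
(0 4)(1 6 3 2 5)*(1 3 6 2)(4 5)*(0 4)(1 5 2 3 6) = (0 2)(1 3 5 6)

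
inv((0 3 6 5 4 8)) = (0 8 4 5 6 3)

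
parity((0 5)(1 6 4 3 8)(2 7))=even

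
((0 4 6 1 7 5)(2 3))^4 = (0 7 6)(1 4 5)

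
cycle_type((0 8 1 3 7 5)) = 6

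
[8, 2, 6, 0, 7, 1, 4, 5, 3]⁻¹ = [3, 5, 1, 8, 6, 7, 2, 4, 0]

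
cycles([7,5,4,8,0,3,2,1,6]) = (0 7 1 5 3 8 6 2 4)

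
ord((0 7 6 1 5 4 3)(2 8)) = 14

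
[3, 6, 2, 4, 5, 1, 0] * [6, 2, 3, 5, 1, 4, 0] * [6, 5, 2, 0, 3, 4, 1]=[4, 6, 0, 5, 3, 2, 1]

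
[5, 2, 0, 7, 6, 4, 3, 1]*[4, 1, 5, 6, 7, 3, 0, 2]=[3, 5, 4, 2, 0, 7, 6, 1]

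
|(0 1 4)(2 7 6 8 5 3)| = 6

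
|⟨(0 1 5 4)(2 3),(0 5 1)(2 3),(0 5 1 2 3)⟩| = 720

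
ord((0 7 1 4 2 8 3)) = 7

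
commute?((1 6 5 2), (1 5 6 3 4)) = no:(1 6 5 2)*(1 5 6 3 4) = (1 3 4)(2 5), (1 5 6 3 4)*(1 6 5 2) = (1 2)(3 4 6)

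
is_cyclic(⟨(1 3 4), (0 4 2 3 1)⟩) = no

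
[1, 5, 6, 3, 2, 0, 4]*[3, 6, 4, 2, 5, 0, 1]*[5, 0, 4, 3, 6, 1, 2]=[2, 5, 0, 4, 6, 3, 1]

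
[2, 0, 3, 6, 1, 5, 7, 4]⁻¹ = [1, 4, 0, 2, 7, 5, 3, 6]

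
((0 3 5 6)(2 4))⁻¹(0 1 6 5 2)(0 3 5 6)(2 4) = (0 6 4 3 1)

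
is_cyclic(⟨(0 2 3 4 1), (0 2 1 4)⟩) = no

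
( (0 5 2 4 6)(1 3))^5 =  (1 3)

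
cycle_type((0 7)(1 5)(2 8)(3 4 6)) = 2^3.3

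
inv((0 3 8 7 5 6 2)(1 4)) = (0 2 6 5 7 8 3)(1 4)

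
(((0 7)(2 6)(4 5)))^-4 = ()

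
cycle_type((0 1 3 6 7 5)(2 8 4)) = 3.6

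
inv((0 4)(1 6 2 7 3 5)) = (0 4)(1 5 3 7 2 6)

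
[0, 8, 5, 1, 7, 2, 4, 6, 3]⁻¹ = [0, 3, 5, 8, 6, 2, 7, 4, 1]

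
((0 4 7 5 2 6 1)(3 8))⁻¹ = (0 1 6 2 5 7 4)(3 8)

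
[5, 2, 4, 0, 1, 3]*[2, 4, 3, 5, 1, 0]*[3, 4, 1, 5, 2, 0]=[3, 5, 4, 1, 2, 0]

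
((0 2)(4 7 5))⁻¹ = (0 2)(4 5 7)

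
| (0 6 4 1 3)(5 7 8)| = 15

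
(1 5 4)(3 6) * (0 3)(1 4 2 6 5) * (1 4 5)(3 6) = (0 6)(1 4 5 2 3)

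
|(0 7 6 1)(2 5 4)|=12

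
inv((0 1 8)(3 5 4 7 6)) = (0 8 1)(3 6 7 4 5)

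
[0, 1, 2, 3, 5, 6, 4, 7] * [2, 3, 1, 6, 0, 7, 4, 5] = [2, 3, 1, 6, 7, 4, 0, 5]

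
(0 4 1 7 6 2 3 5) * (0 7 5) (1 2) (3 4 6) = (0 6 1 5 7 3) (2 4) 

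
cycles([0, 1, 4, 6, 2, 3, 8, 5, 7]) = (2 4)(3 6 8 7 5)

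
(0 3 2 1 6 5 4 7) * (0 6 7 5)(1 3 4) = (0 4 5 1 7 6)(2 3)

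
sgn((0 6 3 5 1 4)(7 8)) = 1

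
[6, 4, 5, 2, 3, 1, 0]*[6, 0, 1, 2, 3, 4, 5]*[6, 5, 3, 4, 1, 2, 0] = [2, 4, 1, 5, 3, 6, 0]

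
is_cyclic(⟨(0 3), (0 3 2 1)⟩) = no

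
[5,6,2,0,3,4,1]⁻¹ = [3,6,2,4,5,0,1]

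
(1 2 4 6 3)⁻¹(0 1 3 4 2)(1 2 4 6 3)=(0 2 1 6 4)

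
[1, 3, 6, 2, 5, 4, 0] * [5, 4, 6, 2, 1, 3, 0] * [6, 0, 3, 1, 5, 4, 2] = [5, 3, 6, 2, 1, 0, 4]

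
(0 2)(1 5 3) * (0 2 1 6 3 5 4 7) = (0 1 4 7)(3 6)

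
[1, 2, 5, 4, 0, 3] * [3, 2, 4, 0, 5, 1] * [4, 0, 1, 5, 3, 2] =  [1, 3, 0, 2, 5, 4]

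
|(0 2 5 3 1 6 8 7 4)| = 9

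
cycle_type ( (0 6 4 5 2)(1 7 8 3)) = 4.5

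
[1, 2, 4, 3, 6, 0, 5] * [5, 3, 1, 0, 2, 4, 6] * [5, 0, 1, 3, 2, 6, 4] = [3, 0, 1, 5, 4, 6, 2]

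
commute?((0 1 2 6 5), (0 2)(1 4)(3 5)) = no:(0 1 2 6 5)*(0 2)(1 4)(3 5) = (0 4 1)(2 6 3 5), (0 2)(1 4)(3 5)*(0 1 2 6 5) = (0 6 5 3)(1 4 2)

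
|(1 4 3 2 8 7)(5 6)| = 6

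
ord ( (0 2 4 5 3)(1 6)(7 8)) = 10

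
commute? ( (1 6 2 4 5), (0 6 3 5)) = no: (1 6 2 4 5)*(0 6 3 5) = (0 6 2 4)(1 3 5), (0 6 3 5)*(1 6 2 4 5) = (0 2 4 5)(1 6 3)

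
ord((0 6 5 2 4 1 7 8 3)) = 9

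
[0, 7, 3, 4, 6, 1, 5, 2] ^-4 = [0, 3, 6, 5, 1, 2, 7, 4] 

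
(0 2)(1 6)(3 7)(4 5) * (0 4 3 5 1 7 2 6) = (0 6 7 5 3 2 4 1)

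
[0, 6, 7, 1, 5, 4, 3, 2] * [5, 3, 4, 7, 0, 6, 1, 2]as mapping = [0→5, 1→1, 2→2, 3→3, 4→6, 5→0, 6→7, 7→4]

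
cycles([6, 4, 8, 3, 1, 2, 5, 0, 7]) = (0 6 5 2 8 7) (1 4) 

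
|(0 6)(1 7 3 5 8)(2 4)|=10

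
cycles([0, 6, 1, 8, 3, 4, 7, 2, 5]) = (1 6 7 2)(3 8 5 4)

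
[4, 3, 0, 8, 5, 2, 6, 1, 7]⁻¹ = [2, 7, 5, 1, 0, 4, 6, 8, 3]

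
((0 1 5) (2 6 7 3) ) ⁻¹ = (0 5 1) (2 3 7 6) 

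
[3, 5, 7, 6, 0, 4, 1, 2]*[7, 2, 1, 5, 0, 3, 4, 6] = [5, 3, 6, 4, 7, 0, 2, 1]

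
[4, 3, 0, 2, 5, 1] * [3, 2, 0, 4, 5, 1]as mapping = [0→5, 1→4, 2→3, 3→0, 4→1, 5→2]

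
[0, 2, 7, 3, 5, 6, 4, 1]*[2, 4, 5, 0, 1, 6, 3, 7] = [2, 5, 7, 0, 6, 3, 1, 4]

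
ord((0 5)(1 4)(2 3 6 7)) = 4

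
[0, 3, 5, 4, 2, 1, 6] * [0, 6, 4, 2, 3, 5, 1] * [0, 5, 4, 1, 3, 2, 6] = [0, 4, 2, 1, 3, 6, 5]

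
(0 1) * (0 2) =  (0 1 2)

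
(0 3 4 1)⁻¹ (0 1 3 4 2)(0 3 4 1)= (0 4 1 2 3)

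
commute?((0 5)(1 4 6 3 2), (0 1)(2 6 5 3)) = no:(0 5)(1 4 6 3 2)*(0 1)(2 6 5 3) = (0 3 6 2)(1 4 5), (0 1)(2 6 5 3)*(0 5)(1 4 6 3 2) = (0 4 6)(1 5 2 3)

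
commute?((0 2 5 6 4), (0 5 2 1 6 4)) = no:(0 2 5 6 4)*(0 5 2 1 6 4) = (0 1 6)(4 5), (0 5 2 1 6 4)*(0 2 5 6 4) = (0 6)(1 4 2)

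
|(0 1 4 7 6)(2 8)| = 10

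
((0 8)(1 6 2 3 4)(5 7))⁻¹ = (0 8)(1 4 3 2 6)(5 7)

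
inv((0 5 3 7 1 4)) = (0 4 1 7 3 5)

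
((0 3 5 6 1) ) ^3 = (0 6 3 1 5) 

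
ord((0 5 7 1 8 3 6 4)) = 8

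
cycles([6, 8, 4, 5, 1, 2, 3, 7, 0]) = (0 6 3 5 2 4 1 8)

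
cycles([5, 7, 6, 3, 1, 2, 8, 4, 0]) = (0 5 2 6 8)(1 7 4)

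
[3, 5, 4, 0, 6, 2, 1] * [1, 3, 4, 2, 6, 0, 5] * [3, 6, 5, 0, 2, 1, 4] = [5, 3, 4, 6, 1, 2, 0]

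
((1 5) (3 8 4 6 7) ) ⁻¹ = (1 5) (3 7 6 4 8) 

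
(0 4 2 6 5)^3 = (0 6 4 5 2)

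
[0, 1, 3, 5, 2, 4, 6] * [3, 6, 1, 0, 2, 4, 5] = [3, 6, 0, 4, 1, 2, 5]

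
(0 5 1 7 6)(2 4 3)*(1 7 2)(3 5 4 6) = (0 4 5 7 3 1 2 6)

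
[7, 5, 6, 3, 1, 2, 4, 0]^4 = [0, 4, 5, 3, 6, 1, 2, 7]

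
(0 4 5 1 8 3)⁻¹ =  (0 3 8 1 5 4)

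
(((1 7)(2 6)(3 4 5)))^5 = (1 7)(2 6)(3 5 4)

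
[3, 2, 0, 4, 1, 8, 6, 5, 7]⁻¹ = [2, 4, 1, 0, 3, 7, 6, 8, 5]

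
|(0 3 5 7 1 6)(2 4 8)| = 6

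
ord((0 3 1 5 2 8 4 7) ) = 8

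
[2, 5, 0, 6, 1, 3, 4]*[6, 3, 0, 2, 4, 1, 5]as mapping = [0→0, 1→1, 2→6, 3→5, 4→3, 5→2, 6→4]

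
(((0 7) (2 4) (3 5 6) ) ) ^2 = (3 6 5) 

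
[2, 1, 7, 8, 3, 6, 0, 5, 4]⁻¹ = [6, 1, 0, 4, 8, 7, 5, 2, 3]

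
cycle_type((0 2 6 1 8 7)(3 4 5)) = 3.6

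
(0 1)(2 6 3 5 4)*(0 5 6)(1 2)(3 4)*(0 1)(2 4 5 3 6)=(0 4)(1 3 2)(5 6)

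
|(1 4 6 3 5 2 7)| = 7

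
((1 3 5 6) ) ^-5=(1 6 5 3) 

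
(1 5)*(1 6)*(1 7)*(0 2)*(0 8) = (0 2 8)(1 5 6 7)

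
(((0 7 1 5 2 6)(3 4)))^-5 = (0 7 1 5 2 6)(3 4)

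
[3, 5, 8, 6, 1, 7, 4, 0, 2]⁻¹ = [7, 4, 8, 0, 6, 1, 3, 5, 2]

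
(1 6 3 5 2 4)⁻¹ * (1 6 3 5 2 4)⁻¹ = (1 2 3)(4 5 6)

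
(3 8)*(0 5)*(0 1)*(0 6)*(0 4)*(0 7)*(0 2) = (0 5 1 6 4 7 2)(3 8)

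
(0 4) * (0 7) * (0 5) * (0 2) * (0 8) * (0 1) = (0 4 7 5 2 8 1)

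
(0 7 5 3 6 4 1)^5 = (0 4 3 7 1 6 5)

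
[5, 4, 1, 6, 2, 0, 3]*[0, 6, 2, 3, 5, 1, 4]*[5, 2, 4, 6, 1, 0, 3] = [2, 0, 3, 1, 4, 5, 6]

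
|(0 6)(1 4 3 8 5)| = 10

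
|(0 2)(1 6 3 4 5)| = 10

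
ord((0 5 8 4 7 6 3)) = 7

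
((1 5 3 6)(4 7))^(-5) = (1 6 3 5)(4 7)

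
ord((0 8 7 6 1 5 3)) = 7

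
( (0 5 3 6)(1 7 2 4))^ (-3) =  (0 5 3 6)(1 7 2 4)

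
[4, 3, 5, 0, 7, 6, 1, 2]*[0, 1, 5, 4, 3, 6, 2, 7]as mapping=[0→3, 1→4, 2→6, 3→0, 4→7, 5→2, 6→1, 7→5]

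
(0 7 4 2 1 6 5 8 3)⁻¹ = (0 3 8 5 6 1 2 4 7)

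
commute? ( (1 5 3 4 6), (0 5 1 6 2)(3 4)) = no: (1 5 3 4 6) * (0 5 1 6 2)(3 4) = (0 5 4 2), (0 5 1 6 2)(3 4) * (1 5 3 4 6) = (0 3 6 2)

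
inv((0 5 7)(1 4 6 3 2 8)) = (0 7 5)(1 8 2 3 6 4)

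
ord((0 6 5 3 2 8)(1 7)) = 6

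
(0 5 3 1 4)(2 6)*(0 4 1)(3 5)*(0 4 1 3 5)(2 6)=(0 5)(1 3 4)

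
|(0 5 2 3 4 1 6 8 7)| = 9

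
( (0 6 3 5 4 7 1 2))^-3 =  (0 7 3 2 4 6 1 5)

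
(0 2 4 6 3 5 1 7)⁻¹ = (0 7 1 5 3 6 4 2)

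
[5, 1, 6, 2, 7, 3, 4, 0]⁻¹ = [7, 1, 3, 5, 6, 0, 2, 4]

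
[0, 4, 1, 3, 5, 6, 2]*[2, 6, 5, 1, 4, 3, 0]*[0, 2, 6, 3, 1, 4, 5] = [6, 1, 5, 2, 3, 0, 4]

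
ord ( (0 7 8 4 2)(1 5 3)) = 15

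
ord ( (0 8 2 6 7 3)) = 6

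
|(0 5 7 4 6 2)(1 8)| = 6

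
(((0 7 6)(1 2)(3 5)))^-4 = (0 6 7)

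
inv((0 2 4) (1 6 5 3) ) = (0 4 2) (1 3 5 6) 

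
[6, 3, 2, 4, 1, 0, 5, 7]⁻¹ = [5, 4, 2, 1, 3, 6, 0, 7]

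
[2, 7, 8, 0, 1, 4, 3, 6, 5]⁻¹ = [3, 4, 0, 6, 5, 8, 7, 1, 2]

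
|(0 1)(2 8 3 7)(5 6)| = 4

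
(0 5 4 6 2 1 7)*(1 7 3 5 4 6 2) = (0 4 2 7)(1 3 5 6)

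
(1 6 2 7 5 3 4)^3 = (1 7 4 2 3 6 5)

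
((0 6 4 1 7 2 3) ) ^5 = (0 2 1 6 3 7 4) 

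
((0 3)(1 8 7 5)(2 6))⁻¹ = (0 3)(1 5 7 8)(2 6)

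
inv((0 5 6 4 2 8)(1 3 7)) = (0 8 2 4 6 5)(1 7 3)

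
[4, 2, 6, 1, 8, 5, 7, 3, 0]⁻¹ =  [8, 3, 1, 7, 0, 5, 2, 6, 4]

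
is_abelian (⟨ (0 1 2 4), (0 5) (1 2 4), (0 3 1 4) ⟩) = no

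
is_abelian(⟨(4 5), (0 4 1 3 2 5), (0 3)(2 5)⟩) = no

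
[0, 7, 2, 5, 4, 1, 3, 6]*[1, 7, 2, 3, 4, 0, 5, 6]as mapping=[0→1, 1→6, 2→2, 3→0, 4→4, 5→7, 6→3, 7→5]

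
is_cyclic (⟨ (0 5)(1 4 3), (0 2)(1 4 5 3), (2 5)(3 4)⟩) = no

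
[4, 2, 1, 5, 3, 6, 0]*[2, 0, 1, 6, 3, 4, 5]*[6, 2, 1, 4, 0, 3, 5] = [4, 2, 6, 0, 5, 3, 1]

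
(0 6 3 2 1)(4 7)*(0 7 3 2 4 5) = (0 6 2 1 7 5)(3 4)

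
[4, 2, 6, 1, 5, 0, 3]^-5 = [4, 3, 1, 6, 5, 0, 2]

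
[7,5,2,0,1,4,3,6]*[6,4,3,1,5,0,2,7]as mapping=[0→7,1→0,2→3,3→6,4→4,5→5,6→1,7→2]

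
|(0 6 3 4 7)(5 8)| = 10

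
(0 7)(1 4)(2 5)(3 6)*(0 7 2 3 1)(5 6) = (0 2 6 1 4)(3 5)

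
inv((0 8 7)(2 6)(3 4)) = (0 7 8)(2 6)(3 4)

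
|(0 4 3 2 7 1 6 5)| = 8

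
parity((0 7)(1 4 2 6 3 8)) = even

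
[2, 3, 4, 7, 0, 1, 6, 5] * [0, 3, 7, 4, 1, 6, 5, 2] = [7, 4, 1, 2, 0, 3, 5, 6]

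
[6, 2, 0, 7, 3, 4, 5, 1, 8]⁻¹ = [2, 7, 1, 4, 5, 6, 0, 3, 8]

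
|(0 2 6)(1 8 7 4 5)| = 15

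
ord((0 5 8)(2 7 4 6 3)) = 15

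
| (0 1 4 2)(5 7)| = 4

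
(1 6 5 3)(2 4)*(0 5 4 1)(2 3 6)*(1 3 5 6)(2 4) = (0 6 2 3)(1 4 5)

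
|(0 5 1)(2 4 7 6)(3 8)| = 12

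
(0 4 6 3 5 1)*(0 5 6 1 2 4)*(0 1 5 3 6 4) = (0 1 3 4 5 2)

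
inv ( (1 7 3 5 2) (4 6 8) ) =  (1 2 5 3 7) (4 8 6) 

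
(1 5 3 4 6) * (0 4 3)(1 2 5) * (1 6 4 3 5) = (0 3 5)(1 6 2)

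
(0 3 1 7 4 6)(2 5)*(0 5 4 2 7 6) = (0 3 1 6 5 7 2 4)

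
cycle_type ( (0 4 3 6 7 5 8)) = 7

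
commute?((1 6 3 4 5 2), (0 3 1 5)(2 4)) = no:(1 6 3 4 5 2) * (0 3 1 5)(2 4) = (0 3 2 5 4)(1 6), (0 3 1 5)(2 4) * (1 6 3 4 5 2) = (0 4 1 2 5)(3 6)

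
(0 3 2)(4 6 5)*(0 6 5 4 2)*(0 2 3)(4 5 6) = (2 4 6 5 3)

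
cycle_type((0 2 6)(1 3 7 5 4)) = 3.5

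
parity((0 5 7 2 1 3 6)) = even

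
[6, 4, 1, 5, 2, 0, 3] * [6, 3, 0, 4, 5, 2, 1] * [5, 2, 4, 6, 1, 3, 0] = [2, 3, 6, 4, 5, 0, 1]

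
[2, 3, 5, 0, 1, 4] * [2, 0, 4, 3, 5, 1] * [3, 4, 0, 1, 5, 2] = [5, 1, 4, 0, 3, 2]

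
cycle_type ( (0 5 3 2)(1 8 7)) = 3.4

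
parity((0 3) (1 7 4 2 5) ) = odd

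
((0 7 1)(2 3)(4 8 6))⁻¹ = (0 1 7)(2 3)(4 6 8)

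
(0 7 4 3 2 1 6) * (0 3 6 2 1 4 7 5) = (0 5)(1 2 4 6 3)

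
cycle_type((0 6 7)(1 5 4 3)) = 3.4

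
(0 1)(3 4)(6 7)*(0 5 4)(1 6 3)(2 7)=(0 6 2 7 3)(1 5 4)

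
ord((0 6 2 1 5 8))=6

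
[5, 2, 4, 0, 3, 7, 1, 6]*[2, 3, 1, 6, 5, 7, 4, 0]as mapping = [0→7, 1→1, 2→5, 3→2, 4→6, 5→0, 6→3, 7→4]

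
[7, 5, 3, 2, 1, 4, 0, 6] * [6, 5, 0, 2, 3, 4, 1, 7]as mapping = [0→7, 1→4, 2→2, 3→0, 4→5, 5→3, 6→6, 7→1]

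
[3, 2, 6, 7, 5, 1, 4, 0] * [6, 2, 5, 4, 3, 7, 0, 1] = [4, 5, 0, 1, 7, 2, 3, 6]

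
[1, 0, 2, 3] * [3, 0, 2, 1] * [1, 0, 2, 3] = [1, 3, 2, 0]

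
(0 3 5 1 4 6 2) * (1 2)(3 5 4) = (0 5 2)(1 3 4 6)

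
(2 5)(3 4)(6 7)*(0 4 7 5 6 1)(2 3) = (0 4 2 6 5 3 7 1)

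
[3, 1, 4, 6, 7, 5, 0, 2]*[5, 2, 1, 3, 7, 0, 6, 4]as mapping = [0→3, 1→2, 2→7, 3→6, 4→4, 5→0, 6→5, 7→1]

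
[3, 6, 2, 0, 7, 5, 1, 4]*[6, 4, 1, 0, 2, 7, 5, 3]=[0, 5, 1, 6, 3, 7, 4, 2] 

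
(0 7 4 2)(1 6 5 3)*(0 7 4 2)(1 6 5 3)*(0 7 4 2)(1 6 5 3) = (0 2 4 7)(1 3 5 6)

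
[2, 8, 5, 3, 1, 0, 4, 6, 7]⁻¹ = [5, 4, 0, 3, 6, 2, 7, 8, 1]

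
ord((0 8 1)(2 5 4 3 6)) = 15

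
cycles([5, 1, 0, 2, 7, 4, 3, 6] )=(0 5 4 7 6 3 2)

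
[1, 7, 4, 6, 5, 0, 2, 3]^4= [6, 2, 1, 5, 7, 3, 0, 4]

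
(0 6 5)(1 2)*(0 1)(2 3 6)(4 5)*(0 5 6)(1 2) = (0 1 3)(2 5)(4 6)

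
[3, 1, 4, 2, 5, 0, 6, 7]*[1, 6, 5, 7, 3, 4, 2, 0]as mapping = [0→7, 1→6, 2→3, 3→5, 4→4, 5→1, 6→2, 7→0]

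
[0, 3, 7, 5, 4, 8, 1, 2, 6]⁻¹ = [0, 6, 7, 1, 4, 3, 8, 2, 5]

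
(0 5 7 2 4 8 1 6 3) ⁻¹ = (0 3 6 1 8 4 2 7 5) 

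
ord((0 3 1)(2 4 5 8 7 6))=6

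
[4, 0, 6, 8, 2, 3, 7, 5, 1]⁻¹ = [1, 8, 4, 5, 0, 7, 2, 6, 3]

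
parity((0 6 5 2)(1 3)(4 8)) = odd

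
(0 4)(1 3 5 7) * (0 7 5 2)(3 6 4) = (0 3 2)(1 6 4 7)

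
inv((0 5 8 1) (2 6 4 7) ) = (0 1 8 5) (2 7 4 6) 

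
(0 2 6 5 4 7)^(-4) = (0 6 4)(2 5 7)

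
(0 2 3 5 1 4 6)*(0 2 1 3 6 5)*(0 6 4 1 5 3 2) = (0 5 2 4 3 6)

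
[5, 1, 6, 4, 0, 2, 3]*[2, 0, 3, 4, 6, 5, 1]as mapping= [0→5, 1→0, 2→1, 3→6, 4→2, 5→3, 6→4]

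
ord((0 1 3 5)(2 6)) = 4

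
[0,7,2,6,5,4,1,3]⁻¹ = [0,6,2,7,5,4,3,1]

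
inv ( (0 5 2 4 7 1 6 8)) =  (0 8 6 1 7 4 2 5)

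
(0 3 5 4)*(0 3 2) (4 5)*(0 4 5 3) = (0 2 4) (3 5) 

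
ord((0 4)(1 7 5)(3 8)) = 6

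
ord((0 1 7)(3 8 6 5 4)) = 15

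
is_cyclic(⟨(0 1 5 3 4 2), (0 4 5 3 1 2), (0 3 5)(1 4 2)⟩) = no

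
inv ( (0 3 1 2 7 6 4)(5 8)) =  (0 4 6 7 2 1 3)(5 8)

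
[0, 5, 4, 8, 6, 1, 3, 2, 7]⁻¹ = [0, 5, 7, 6, 2, 1, 4, 8, 3]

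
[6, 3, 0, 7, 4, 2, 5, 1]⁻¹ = [2, 7, 5, 1, 4, 6, 0, 3]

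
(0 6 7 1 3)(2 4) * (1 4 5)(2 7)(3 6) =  (0 3)(1 6 2 5)(4 7)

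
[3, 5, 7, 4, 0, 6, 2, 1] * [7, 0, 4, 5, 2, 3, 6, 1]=[5, 3, 1, 2, 7, 6, 4, 0]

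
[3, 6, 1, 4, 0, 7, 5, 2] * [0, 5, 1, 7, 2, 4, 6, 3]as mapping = [0→7, 1→6, 2→5, 3→2, 4→0, 5→3, 6→4, 7→1]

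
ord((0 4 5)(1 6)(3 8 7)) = 6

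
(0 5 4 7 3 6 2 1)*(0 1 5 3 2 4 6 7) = (0 3 7 2 5 6 4)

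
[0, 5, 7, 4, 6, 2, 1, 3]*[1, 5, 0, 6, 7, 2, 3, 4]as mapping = [0→1, 1→2, 2→4, 3→7, 4→3, 5→0, 6→5, 7→6]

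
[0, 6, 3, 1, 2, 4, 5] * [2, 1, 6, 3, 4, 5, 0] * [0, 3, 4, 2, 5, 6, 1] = [4, 0, 2, 3, 1, 5, 6]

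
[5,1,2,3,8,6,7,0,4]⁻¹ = [7,1,2,3,8,0,5,6,4]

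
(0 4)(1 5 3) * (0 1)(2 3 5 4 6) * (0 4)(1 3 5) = (0 6 2 5 1)(3 4)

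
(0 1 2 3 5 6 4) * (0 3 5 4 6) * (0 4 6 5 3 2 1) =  (2 3 6 5 4) 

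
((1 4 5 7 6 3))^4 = (1 6 5)(3 7 4)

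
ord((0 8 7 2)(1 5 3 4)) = 4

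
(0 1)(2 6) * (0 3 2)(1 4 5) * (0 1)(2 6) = (0 4 5)(1 3 6)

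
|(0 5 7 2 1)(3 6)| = 10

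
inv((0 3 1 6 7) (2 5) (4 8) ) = (0 7 6 1 3) (2 5) (4 8) 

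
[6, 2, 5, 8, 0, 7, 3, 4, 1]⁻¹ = [4, 8, 1, 6, 7, 2, 0, 5, 3]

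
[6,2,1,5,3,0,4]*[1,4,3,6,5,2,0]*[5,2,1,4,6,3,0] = [5,4,6,1,0,2,3]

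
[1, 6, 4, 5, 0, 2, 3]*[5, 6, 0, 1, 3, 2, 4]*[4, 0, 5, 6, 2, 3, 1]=[1, 2, 6, 5, 3, 4, 0]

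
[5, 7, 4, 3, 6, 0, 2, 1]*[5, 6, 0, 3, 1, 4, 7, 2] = [4, 2, 1, 3, 7, 5, 0, 6]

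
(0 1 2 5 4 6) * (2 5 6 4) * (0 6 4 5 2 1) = (1 2 4 5)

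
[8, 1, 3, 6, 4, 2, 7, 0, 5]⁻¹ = [7, 1, 5, 2, 4, 8, 3, 6, 0]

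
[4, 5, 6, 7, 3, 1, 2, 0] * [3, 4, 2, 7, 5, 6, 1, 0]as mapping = [0→5, 1→6, 2→1, 3→0, 4→7, 5→4, 6→2, 7→3]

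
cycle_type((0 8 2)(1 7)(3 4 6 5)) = 2.3.4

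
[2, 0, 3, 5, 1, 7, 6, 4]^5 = [4, 7, 1, 0, 5, 2, 6, 3]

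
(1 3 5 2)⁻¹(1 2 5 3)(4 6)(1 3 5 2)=(1 2 5 3)(4 6)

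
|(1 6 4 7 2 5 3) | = 7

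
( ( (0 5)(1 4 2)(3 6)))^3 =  (0 5)(3 6)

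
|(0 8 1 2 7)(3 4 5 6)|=20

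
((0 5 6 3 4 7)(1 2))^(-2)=(0 4 6)(3 5 7)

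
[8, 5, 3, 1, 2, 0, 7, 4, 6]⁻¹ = [5, 3, 4, 2, 7, 1, 8, 6, 0]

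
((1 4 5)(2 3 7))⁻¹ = (1 5 4)(2 7 3)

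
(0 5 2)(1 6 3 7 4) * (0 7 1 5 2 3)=(0 2 7 4 5 3 1 6)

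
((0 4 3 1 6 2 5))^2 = (0 3 6 5 4 1 2)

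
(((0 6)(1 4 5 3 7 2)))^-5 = (0 6)(1 4 5 3 7 2)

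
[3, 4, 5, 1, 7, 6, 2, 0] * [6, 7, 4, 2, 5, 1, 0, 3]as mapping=[0→2, 1→5, 2→1, 3→7, 4→3, 5→0, 6→4, 7→6]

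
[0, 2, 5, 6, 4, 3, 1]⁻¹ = [0, 6, 1, 5, 4, 2, 3]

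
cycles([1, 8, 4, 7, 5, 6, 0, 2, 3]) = (0 1 8 3 7 2 4 5 6)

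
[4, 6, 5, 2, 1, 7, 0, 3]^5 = [4, 6, 5, 2, 1, 7, 0, 3]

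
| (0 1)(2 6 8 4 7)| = 10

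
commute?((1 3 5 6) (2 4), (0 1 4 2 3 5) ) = no:(1 3 5 6) (2 4)*(0 1 4 2 3 5) = (0 1 5 6 4 3), (0 1 4 2 3 5)*(1 3 5 6) (2 4) = (0 3 6 1 2 5) 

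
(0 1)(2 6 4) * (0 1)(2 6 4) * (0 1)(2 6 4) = (0 1)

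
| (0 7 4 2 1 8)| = 6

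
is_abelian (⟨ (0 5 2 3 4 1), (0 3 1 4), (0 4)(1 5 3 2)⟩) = no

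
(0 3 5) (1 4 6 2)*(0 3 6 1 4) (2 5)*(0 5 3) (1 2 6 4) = (0 4 2 1 5) (3 6) 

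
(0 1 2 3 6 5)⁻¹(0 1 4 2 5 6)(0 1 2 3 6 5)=(0 5 1 2 4 3)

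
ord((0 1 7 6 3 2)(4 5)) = 6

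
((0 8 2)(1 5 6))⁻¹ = (0 2 8)(1 6 5)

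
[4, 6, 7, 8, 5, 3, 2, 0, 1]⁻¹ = [7, 8, 6, 5, 0, 4, 1, 2, 3]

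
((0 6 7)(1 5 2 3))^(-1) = (0 7 6)(1 3 2 5)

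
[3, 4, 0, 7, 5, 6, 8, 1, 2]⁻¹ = [2, 7, 8, 0, 1, 4, 5, 3, 6]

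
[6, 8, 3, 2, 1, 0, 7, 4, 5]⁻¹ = [5, 4, 3, 2, 7, 8, 0, 6, 1]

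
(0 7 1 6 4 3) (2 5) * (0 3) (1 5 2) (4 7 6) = (0 6 7 5 1 4) 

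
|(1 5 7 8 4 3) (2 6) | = 6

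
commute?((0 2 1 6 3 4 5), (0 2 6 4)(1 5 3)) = no:(0 2 1 6 3 4 5) * (0 2 6 4)(1 5 3) = (0 6 1 4 3)(2 5), (0 2 6 4)(1 5 3) * (0 2 1 6 3 4 5) = (0 1)(2 3 6 5 4)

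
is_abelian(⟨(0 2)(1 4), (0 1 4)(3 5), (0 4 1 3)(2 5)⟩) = no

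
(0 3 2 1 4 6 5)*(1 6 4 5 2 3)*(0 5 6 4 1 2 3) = (0 2 4 1 6 3)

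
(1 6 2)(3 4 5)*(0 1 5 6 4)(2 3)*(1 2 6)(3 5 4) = (0 2 4 1 3)(5 6)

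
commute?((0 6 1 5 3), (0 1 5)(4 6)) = no:(0 6 1 5 3) * (0 1 5)(4 6) = (0 4 6 5 3 1), (0 1 5)(4 6) * (0 6 1 5 3) = (0 5 6 4 1 3)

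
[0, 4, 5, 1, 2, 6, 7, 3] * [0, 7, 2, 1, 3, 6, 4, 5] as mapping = [0→0, 1→3, 2→6, 3→7, 4→2, 5→4, 6→5, 7→1] 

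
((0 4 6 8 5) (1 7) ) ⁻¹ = (0 5 8 6 4) (1 7) 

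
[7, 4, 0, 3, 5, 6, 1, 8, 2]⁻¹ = [2, 6, 8, 3, 1, 4, 5, 0, 7]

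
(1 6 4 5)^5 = (1 6 4 5)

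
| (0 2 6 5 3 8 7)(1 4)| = 14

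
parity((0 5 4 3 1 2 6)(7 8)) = odd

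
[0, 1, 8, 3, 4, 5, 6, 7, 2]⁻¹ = [0, 1, 8, 3, 4, 5, 6, 7, 2]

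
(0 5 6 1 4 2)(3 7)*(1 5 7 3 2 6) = (0 7 2)(1 4 6 5)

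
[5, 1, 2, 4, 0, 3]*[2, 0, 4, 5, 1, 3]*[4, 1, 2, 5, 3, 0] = [5, 4, 3, 1, 2, 0]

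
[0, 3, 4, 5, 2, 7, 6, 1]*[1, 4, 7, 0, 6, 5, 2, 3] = [1, 0, 6, 5, 7, 3, 2, 4]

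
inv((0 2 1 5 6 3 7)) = (0 7 3 6 5 1 2)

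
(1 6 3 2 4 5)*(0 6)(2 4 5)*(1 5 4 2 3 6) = (0 1)(2 4 3)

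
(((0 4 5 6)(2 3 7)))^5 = (0 4 5 6)(2 7 3)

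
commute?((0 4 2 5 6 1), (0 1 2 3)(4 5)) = no:(0 4 2 5 6 1)*(0 1 2 3)(4 5) = (0 5 6 2 4 3), (0 1 2 3)(4 5)*(0 4 2 5 6 1) = (1 5 2 3 4 6)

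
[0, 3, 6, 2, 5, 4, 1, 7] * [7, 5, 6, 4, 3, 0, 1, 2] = [7, 4, 1, 6, 0, 3, 5, 2]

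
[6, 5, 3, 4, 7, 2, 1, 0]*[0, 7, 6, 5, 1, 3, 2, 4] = [2, 3, 5, 1, 4, 6, 7, 0]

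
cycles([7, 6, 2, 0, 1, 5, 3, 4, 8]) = (0 7 4 1 6 3)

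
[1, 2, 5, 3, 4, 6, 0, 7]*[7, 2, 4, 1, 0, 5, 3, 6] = [2, 4, 5, 1, 0, 3, 7, 6]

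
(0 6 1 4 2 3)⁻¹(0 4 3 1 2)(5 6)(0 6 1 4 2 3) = (0 4 3 6 2)(1 5)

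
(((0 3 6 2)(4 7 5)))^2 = (0 6)(2 3)(4 5 7)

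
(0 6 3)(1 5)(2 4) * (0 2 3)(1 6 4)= (0 4 3 2 1 5 6)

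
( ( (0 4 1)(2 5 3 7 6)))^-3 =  (2 3 6 5 7)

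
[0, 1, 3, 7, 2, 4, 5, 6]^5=[0, 1, 4, 2, 5, 6, 7, 3]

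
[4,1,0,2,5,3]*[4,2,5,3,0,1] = [0,2,4,5,1,3]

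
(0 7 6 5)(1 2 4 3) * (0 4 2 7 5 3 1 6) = (0 5 4 1 7)(3 6)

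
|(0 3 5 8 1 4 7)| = 7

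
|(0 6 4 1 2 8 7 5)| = 8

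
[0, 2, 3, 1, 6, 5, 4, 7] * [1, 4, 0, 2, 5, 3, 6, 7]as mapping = [0→1, 1→0, 2→2, 3→4, 4→6, 5→3, 6→5, 7→7]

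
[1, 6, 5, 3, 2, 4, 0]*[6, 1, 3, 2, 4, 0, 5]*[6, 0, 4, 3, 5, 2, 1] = [0, 2, 6, 4, 3, 5, 1]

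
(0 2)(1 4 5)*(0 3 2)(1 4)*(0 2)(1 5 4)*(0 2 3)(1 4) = (0 3 2)(1 5 4)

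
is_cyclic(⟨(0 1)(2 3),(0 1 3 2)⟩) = no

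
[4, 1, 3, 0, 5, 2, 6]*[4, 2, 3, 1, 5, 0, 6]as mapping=[0→5, 1→2, 2→1, 3→4, 4→0, 5→3, 6→6]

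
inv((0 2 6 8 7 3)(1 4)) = (0 3 7 8 6 2)(1 4)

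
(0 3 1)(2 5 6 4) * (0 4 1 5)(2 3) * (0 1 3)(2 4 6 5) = (0 4)(1 6 3 2)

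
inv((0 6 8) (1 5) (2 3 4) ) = (0 8 6) (1 5) (2 4 3) 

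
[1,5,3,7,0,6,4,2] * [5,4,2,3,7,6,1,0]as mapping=[0→4,1→6,2→3,3→0,4→5,5→1,6→7,7→2]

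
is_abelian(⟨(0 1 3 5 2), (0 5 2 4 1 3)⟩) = no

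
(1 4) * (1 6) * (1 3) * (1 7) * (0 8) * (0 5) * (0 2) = (0 8 5 2)(1 4 6 3 7)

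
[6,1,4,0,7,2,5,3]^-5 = [5,1,7,6,3,4,2,0]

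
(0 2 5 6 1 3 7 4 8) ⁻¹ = (0 8 4 7 3 1 6 5 2) 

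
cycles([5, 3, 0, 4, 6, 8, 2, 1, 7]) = (0 5 8 7 1 3 4 6 2) 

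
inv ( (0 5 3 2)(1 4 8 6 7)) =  (0 2 3 5)(1 7 6 8 4)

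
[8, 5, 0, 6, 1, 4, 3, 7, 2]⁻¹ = [2, 4, 8, 6, 5, 1, 3, 7, 0]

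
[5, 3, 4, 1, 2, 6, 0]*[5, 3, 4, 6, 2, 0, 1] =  [0, 6, 2, 3, 4, 1, 5]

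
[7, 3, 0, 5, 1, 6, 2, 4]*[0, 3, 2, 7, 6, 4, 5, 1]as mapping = [0→1, 1→7, 2→0, 3→4, 4→3, 5→5, 6→2, 7→6]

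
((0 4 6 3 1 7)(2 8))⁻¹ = (0 7 1 3 6 4)(2 8)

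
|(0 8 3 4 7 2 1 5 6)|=9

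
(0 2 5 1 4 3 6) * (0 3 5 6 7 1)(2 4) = (0 4 5)(1 2 6 3 7)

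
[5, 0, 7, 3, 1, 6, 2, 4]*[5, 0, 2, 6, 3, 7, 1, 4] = [7, 5, 4, 6, 0, 1, 2, 3]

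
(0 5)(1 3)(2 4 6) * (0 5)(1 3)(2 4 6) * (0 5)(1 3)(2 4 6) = (0 5)(1 3)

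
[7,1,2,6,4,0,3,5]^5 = [5,1,2,6,4,7,3,0]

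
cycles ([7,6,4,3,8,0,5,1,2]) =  (0 7 1 6 5)(2 4 8)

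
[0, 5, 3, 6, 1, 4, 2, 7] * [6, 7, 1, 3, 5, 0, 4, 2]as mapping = [0→6, 1→0, 2→3, 3→4, 4→7, 5→5, 6→1, 7→2]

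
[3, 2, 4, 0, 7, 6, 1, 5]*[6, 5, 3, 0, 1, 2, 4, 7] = [0, 3, 1, 6, 7, 4, 5, 2]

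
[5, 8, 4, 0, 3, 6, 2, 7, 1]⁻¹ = [3, 8, 6, 4, 2, 0, 5, 7, 1]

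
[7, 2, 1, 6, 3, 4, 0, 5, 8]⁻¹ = [6, 2, 1, 4, 5, 7, 3, 0, 8]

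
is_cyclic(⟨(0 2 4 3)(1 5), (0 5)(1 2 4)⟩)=no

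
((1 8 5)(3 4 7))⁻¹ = (1 5 8)(3 7 4)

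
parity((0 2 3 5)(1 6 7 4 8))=odd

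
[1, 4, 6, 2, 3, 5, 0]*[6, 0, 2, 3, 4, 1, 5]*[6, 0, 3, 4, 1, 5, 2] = [6, 1, 5, 3, 4, 0, 2]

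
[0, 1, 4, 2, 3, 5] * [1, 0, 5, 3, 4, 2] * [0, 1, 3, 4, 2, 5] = [1, 0, 2, 5, 4, 3]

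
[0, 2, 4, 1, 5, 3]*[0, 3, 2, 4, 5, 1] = [0, 2, 5, 3, 1, 4]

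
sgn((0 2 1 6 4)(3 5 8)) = 1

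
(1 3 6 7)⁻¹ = (1 7 6 3)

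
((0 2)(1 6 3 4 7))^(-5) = (0 2)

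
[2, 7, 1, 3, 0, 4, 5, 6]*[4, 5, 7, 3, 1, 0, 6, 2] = [7, 2, 5, 3, 4, 1, 0, 6]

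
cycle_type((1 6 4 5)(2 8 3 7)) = 4^2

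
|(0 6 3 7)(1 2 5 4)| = 4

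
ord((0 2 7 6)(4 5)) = 4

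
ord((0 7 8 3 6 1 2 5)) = 8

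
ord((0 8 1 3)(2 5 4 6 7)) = 20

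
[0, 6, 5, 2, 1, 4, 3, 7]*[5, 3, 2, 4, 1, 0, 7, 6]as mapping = [0→5, 1→7, 2→0, 3→2, 4→3, 5→1, 6→4, 7→6]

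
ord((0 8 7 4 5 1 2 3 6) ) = 9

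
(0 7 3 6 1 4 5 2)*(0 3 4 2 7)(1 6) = (1 2 3)(4 5 7)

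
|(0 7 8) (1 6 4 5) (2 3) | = 12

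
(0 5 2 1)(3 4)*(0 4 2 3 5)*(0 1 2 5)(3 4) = (0 1 3 5 4)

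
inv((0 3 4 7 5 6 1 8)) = (0 8 1 6 5 7 4 3)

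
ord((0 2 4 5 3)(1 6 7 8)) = 20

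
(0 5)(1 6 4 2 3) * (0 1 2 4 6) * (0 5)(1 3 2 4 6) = (1 5 3 4 6)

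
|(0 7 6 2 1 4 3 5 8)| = 9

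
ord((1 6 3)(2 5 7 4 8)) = 15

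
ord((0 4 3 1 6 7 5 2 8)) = 9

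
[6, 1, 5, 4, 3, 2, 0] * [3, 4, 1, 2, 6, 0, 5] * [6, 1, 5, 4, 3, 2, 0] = [2, 3, 6, 0, 5, 1, 4]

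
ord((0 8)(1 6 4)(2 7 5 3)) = 12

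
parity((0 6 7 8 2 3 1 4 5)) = even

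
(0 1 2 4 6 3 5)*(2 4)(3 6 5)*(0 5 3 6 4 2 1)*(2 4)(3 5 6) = (1 4 5 6 2)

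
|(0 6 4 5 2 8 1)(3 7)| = 14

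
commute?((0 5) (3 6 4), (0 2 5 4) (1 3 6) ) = no:(0 5) (3 6 4)*(0 2 5 4) (1 3 6) = (0 4 6) (1 3) (2 5), (0 2 5 4) (1 3 6)*(0 5) (3 6 4) = (0 2) (1 6) (3 4 5) 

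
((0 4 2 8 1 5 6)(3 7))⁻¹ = (0 6 5 1 8 2 4)(3 7)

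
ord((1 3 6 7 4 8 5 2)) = 8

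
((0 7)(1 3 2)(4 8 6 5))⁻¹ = (0 7)(1 2 3)(4 5 6 8)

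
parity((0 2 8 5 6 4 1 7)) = odd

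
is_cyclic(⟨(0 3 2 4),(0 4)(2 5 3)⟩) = no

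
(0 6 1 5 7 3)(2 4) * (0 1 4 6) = (1 5 7 3)(2 6 4)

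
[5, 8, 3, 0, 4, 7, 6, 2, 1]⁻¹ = [3, 8, 7, 2, 4, 0, 6, 5, 1]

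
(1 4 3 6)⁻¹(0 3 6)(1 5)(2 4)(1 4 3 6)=(0 6 1)(2 3)(4 5)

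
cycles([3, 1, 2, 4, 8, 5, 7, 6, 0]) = (0 3 4 8)(6 7)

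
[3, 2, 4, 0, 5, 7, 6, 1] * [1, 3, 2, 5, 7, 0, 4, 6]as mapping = [0→5, 1→2, 2→7, 3→1, 4→0, 5→6, 6→4, 7→3]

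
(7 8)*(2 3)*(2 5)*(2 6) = (2 3 5 6)(7 8)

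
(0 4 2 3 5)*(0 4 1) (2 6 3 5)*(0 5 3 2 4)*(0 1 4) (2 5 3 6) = (0 4 2 6 5 1 3) 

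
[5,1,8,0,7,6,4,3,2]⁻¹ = [3,1,8,7,6,0,5,4,2]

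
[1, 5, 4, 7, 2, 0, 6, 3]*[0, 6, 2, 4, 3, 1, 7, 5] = [6, 1, 3, 5, 2, 0, 7, 4]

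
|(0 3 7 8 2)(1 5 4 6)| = 20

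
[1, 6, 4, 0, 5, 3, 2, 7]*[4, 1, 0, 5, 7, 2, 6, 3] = [1, 6, 7, 4, 2, 5, 0, 3]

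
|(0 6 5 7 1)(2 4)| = 10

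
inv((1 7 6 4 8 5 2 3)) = (1 3 2 5 8 4 6 7)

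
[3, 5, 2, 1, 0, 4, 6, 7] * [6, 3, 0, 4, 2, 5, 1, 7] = [4, 5, 0, 3, 6, 2, 1, 7]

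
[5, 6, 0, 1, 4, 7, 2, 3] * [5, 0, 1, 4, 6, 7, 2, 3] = [7, 2, 5, 0, 6, 3, 1, 4]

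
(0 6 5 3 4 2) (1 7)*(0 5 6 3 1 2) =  (0 3 4) (1 7 2 5) 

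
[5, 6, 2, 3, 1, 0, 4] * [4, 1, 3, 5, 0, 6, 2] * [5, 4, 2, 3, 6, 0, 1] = [1, 2, 3, 0, 4, 6, 5]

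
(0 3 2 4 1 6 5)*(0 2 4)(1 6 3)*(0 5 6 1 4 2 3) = (0 4 1)(2 5 3)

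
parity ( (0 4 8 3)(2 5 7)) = odd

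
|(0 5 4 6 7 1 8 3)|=8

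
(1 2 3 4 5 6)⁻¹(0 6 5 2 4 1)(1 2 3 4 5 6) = (0 1 6 3 5 2)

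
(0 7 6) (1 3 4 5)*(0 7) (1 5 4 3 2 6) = (1 2 6 7) 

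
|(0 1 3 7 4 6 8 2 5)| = 9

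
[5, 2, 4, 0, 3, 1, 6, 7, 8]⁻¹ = [3, 5, 1, 4, 2, 0, 6, 7, 8]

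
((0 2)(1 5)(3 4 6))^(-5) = (0 2)(1 5)(3 4 6)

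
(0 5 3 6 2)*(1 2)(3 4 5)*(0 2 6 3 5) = (0 5 4)(1 6)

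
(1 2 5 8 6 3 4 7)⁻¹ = (1 7 4 3 6 8 5 2)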